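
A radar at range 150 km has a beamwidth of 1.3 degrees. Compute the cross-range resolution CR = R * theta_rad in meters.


BW_rad = 0.02268928
CR = 150000 * 0.02268928 = 3403.4 m

3403.4 m


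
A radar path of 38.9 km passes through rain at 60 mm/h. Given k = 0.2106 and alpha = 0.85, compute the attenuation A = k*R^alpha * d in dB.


gamma = 0.2106 * 60^0.85 = 6.837336 dB/km
A = 6.837336 * 38.9 = 265.97 dB

265.97 dB


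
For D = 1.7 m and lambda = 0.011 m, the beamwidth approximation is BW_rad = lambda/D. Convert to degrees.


BW_rad = 0.011 / 1.7 = 0.006471
BW_deg = 0.37 degrees

0.37 degrees


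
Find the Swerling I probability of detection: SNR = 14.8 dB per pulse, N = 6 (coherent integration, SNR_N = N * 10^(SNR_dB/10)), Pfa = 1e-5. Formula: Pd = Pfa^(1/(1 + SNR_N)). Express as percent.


SNR_lin = 10^(14.8/10) = 30.19952
SNR_N = 6 * 30.19952 = 181.19712
1/(1 + SNR_N) = 1/182.19712 = 0.0054886
Pd = (1e-5)^0.0054886 = 0.93877
Pd = 93.9%

93.9%


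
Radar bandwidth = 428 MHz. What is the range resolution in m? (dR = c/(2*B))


dR = 3e8 / (2 * 428000000.0) = 0.35 m

0.35 m


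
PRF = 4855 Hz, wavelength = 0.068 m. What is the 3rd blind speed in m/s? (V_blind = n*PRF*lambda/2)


V_blind = 3 * 4855 * 0.068 / 2 = 495.2 m/s

495.2 m/s


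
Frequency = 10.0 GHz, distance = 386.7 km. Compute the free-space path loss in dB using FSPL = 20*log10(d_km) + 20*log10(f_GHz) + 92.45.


20*log10(386.7) = 51.75
20*log10(10.0) = 20.0
FSPL = 164.2 dB

164.2 dB


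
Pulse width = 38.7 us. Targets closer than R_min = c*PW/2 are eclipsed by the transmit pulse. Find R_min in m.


R_min = 3e8 * 38.7e-6 / 2 = 5805.0 m

5805.0 m


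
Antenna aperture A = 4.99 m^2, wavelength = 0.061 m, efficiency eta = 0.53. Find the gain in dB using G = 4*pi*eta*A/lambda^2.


G_linear = 4*pi*0.53*4.99/0.061^2 = 8931.55
G_dB = 10*log10(8931.55) = 39.5 dB

39.5 dB


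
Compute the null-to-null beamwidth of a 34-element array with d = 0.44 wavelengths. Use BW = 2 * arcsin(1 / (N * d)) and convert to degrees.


1/(N*d) = 1/(34*0.44) = 0.066845
BW = 2*arcsin(0.066845) = 7.7 degrees

7.7 degrees


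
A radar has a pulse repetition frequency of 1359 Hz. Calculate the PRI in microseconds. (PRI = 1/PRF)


PRI = 1/1359 = 0.0007358352 s = 735.8 us

735.8 us


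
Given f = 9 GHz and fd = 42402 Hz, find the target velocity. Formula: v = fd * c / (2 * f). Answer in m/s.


v = 42402 * 3e8 / (2 * 9000000000.0) = 706.7 m/s

706.7 m/s


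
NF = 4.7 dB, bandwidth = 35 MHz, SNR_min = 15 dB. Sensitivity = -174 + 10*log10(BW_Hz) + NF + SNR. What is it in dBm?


10*log10(35000000.0) = 75.44
S = -174 + 75.44 + 4.7 + 15 = -78.9 dBm

-78.9 dBm


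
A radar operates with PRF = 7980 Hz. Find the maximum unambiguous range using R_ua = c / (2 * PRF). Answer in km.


R_ua = 3e8 / (2 * 7980) = 18797.0 m = 18.8 km

18.8 km


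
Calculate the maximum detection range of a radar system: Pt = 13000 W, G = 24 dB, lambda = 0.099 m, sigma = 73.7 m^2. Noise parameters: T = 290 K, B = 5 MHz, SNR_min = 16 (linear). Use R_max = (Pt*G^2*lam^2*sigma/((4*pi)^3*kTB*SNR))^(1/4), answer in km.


G_lin = 10^(24/10) = 251.188643
R^4 = 13000 * 251.188643^2 * 0.099^2 * 73.7 / ((4*pi)^3 * 1.38e-23 * 290 * 5000000.0 * 16)
R^4 = 9.32577e17 m^4
R_max = (9.32577e17)^(1/4) = 31075.7 m = 31.1 km

31.1 km


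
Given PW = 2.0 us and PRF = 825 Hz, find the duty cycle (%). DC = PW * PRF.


DC = 2.0e-6 * 825 * 100 = 0.17%

0.17%


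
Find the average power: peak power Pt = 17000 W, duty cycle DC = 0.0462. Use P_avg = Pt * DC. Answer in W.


P_avg = 17000 * 0.0462 = 785.4 W

785.4 W


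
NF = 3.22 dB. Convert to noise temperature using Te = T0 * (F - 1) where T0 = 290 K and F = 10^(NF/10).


NF_lin = 10^(3.22/10) = 2.09894
Te = 290 * (2.09894 - 1) = 318.7 K

318.7 K


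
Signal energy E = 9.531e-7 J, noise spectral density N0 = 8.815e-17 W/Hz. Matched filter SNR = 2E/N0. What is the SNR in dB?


SNR_lin = 2 * 9.531e-7 / 8.815e-17 = 2.162e10
SNR_dB = 10*log10(2.162e10) = 103.3 dB

103.3 dB


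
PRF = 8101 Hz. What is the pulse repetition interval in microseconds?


PRI = 1/8101 = 0.0001234416 s = 123.4 us

123.4 us


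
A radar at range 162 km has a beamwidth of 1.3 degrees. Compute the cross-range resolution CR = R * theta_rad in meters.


BW_rad = 0.02268928
CR = 162000 * 0.02268928 = 3675.7 m

3675.7 m


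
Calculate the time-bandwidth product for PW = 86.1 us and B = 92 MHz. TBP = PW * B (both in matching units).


TBP = 86.1 * 92 = 7921.2

7921.2


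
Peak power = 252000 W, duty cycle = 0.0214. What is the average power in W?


P_avg = 252000 * 0.0214 = 5392.8 W

5392.8 W


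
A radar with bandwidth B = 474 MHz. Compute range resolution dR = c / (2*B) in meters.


dR = 3e8 / (2 * 474000000.0) = 0.32 m

0.32 m


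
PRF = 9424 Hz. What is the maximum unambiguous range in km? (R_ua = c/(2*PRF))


R_ua = 3e8 / (2 * 9424) = 15916.8 m = 15.9 km

15.9 km


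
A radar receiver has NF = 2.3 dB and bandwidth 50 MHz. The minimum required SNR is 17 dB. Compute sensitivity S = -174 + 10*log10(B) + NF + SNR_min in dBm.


10*log10(50000000.0) = 76.99
S = -174 + 76.99 + 2.3 + 17 = -77.7 dBm

-77.7 dBm


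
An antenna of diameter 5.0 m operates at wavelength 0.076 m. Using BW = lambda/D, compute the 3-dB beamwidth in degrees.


BW_rad = 0.076 / 5.0 = 0.0152
BW_deg = 0.87 degrees

0.87 degrees


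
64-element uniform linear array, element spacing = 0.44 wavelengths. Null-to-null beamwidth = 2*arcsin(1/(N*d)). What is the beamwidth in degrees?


1/(N*d) = 1/(64*0.44) = 0.035511
BW = 2*arcsin(0.035511) = 4.1 degrees

4.1 degrees


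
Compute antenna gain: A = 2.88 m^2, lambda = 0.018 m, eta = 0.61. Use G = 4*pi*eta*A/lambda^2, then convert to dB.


G_linear = 4*pi*0.61*2.88/0.018^2 = 68137.65
G_dB = 10*log10(68137.65) = 48.3 dB

48.3 dB


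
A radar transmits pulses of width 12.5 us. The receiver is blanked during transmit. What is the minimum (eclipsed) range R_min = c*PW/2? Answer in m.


R_min = 3e8 * 12.5e-6 / 2 = 1875.0 m

1875.0 m


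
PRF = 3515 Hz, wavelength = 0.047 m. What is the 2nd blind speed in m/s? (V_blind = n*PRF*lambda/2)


V_blind = 2 * 3515 * 0.047 / 2 = 165.2 m/s

165.2 m/s


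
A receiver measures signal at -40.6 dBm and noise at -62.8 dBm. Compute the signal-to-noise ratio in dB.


SNR = -40.6 - (-62.8) = 22.2 dB

22.2 dB


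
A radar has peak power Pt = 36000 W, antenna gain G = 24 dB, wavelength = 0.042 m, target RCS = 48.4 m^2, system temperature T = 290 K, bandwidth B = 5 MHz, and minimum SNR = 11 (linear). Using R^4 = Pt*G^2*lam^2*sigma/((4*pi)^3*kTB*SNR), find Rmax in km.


G_lin = 10^(24/10) = 251.188643
R^4 = 36000 * 251.188643^2 * 0.042^2 * 48.4 / ((4*pi)^3 * 1.38e-23 * 290 * 5000000.0 * 11)
R^4 = 4.43994e17 m^4
R_max = (4.43994e17)^(1/4) = 25813.3 m = 25.8 km

25.8 km


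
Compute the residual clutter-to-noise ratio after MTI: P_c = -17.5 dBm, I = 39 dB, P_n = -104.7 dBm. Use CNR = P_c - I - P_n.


CNR = -17.5 - 39 - (-104.7) = 48.2 dB

48.2 dB


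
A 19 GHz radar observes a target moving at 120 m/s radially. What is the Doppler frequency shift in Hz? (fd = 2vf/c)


fd = 2 * 120 * 19000000000.0 / 3e8 = 15200.0 Hz

15200.0 Hz


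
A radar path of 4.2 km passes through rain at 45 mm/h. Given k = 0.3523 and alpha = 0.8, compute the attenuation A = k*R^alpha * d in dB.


gamma = 0.3523 * 45^0.8 = 7.404277 dB/km
A = 7.404277 * 4.2 = 31.1 dB

31.1 dB


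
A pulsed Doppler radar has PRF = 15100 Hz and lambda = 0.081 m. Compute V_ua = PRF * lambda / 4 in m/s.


V_ua = 15100 * 0.081 / 4 = 305.8 m/s

305.8 m/s


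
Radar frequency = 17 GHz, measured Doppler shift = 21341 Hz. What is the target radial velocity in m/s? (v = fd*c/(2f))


v = 21341 * 3e8 / (2 * 17000000000.0) = 188.3 m/s

188.3 m/s


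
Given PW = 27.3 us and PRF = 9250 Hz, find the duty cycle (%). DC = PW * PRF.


DC = 27.3e-6 * 9250 * 100 = 25.25%

25.25%


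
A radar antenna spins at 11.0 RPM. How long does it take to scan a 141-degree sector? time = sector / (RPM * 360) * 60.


t = 141 / (11.0 * 360) * 60 = 2.14 s

2.14 s


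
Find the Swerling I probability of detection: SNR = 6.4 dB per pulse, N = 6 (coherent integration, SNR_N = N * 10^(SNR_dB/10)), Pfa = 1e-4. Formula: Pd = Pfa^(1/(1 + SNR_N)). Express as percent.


SNR_lin = 10^(6.4/10) = 4.36516
SNR_N = 6 * 4.36516 = 26.19096
1/(1 + SNR_N) = 1/27.19096 = 0.0367769
Pd = (1e-4)^0.0367769 = 0.71268
Pd = 71.3%

71.3%


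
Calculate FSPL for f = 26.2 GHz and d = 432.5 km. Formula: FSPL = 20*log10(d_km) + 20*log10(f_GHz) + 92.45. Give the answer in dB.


20*log10(432.5) = 52.72
20*log10(26.2) = 28.37
FSPL = 173.5 dB

173.5 dB


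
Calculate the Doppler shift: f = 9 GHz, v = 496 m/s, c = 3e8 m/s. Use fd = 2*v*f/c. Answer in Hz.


fd = 2 * 496 * 9000000000.0 / 3e8 = 29760.0 Hz

29760.0 Hz


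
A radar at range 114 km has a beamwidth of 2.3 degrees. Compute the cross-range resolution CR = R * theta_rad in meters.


BW_rad = 0.040142573
CR = 114000 * 0.040142573 = 4576.3 m

4576.3 m


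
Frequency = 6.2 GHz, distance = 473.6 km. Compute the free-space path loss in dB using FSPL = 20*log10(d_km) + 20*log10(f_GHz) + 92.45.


20*log10(473.6) = 53.51
20*log10(6.2) = 15.85
FSPL = 161.8 dB

161.8 dB


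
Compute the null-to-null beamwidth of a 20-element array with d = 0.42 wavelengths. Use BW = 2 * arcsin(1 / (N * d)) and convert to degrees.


1/(N*d) = 1/(20*0.42) = 0.119048
BW = 2*arcsin(0.119048) = 13.7 degrees

13.7 degrees


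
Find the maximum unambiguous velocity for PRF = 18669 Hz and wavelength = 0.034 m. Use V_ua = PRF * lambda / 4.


V_ua = 18669 * 0.034 / 4 = 158.7 m/s

158.7 m/s


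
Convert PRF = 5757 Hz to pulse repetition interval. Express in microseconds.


PRI = 1/5757 = 0.0001737016 s = 173.7 us

173.7 us


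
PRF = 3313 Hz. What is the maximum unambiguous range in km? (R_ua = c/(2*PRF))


R_ua = 3e8 / (2 * 3313) = 45276.2 m = 45.3 km

45.3 km


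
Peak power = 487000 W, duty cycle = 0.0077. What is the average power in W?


P_avg = 487000 * 0.0077 = 3749.9 W

3749.9 W


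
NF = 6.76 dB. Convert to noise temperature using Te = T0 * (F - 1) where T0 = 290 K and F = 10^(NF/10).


NF_lin = 10^(6.76/10) = 4.74242
Te = 290 * (4.74242 - 1) = 1085.3 K

1085.3 K


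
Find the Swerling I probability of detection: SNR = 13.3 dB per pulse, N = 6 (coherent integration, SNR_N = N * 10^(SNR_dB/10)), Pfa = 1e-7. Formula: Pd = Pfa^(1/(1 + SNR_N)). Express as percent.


SNR_lin = 10^(13.3/10) = 21.37962
SNR_N = 6 * 21.37962 = 128.27772
1/(1 + SNR_N) = 1/129.27772 = 0.0077353
Pd = (1e-7)^0.0077353 = 0.88278
Pd = 88.3%

88.3%


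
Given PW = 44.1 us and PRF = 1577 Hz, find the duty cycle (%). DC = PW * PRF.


DC = 44.1e-6 * 1577 * 100 = 6.95%

6.95%


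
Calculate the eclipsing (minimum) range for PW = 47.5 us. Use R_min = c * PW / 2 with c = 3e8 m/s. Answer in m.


R_min = 3e8 * 47.5e-6 / 2 = 7125.0 m

7125.0 m


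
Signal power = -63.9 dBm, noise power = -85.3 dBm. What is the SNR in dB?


SNR = -63.9 - (-85.3) = 21.4 dB

21.4 dB


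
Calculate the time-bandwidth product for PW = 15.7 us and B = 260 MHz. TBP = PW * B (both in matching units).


TBP = 15.7 * 260 = 4082.0

4082.0


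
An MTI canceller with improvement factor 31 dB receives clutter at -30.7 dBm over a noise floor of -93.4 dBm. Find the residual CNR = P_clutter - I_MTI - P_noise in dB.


CNR = -30.7 - 31 - (-93.4) = 31.7 dB

31.7 dB


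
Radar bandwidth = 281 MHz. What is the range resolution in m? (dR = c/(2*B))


dR = 3e8 / (2 * 281000000.0) = 0.53 m

0.53 m


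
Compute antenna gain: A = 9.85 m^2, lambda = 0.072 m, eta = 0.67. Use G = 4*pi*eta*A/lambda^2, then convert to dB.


G_linear = 4*pi*0.67*9.85/0.072^2 = 15997.64
G_dB = 10*log10(15997.64) = 42.0 dB

42.0 dB


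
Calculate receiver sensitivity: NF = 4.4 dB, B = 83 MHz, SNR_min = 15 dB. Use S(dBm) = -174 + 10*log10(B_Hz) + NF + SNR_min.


10*log10(83000000.0) = 79.19
S = -174 + 79.19 + 4.4 + 15 = -75.4 dBm

-75.4 dBm


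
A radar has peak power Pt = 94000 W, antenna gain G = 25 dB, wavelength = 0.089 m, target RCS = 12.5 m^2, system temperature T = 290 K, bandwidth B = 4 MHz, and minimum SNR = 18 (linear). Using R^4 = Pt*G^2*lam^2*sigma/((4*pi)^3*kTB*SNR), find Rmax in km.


G_lin = 10^(25/10) = 316.227766
R^4 = 94000 * 316.227766^2 * 0.089^2 * 12.5 / ((4*pi)^3 * 1.38e-23 * 290 * 4000000.0 * 18)
R^4 = 1.62772e18 m^4
R_max = (1.62772e18)^(1/4) = 35718.6 m = 35.7 km

35.7 km


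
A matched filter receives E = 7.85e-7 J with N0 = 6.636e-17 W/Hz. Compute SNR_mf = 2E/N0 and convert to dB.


SNR_lin = 2 * 7.85e-7 / 6.636e-17 = 2.366e10
SNR_dB = 10*log10(2.366e10) = 103.7 dB

103.7 dB


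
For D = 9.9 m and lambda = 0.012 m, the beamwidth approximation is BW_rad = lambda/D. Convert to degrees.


BW_rad = 0.012 / 9.9 = 0.001212
BW_deg = 0.07 degrees

0.07 degrees


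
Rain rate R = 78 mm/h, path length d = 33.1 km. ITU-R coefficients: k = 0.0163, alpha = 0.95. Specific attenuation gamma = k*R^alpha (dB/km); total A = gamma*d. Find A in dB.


gamma = 0.0163 * 78^0.95 = 1.022533 dB/km
A = 1.022533 * 33.1 = 33.85 dB

33.85 dB


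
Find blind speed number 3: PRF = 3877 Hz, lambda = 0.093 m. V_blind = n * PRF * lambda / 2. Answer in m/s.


V_blind = 3 * 3877 * 0.093 / 2 = 540.8 m/s

540.8 m/s


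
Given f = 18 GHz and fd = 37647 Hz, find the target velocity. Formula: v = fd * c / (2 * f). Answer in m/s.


v = 37647 * 3e8 / (2 * 18000000000.0) = 313.7 m/s

313.7 m/s


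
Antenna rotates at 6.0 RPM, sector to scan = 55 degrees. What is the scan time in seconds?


t = 55 / (6.0 * 360) * 60 = 1.53 s

1.53 s


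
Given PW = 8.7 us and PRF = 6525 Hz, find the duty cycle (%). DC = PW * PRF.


DC = 8.7e-6 * 6525 * 100 = 5.68%

5.68%


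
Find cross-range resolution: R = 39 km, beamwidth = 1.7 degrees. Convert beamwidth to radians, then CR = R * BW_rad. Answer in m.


BW_rad = 0.029670597
CR = 39000 * 0.029670597 = 1157.2 m

1157.2 m


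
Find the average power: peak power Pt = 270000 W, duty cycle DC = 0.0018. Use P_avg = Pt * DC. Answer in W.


P_avg = 270000 * 0.0018 = 486.0 W

486.0 W


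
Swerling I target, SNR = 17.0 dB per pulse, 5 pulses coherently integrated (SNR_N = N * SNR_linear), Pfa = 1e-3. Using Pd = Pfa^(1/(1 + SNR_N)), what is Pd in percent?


SNR_lin = 10^(17.0/10) = 50.11872
SNR_N = 5 * 50.11872 = 250.5936
1/(1 + SNR_N) = 1/251.5936 = 0.0039747
Pd = (1e-3)^0.0039747 = 0.97292
Pd = 97.3%

97.3%


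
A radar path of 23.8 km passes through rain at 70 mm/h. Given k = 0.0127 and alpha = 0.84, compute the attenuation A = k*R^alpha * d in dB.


gamma = 0.0127 * 70^0.84 = 0.450491 dB/km
A = 0.450491 * 23.8 = 10.72 dB

10.72 dB


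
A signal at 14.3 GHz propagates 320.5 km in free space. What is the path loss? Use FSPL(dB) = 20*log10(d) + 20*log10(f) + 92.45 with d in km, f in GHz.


20*log10(320.5) = 50.12
20*log10(14.3) = 23.11
FSPL = 165.7 dB

165.7 dB


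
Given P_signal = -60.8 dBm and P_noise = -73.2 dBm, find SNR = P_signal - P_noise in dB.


SNR = -60.8 - (-73.2) = 12.4 dB

12.4 dB


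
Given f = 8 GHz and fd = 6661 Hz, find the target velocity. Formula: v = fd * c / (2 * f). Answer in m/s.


v = 6661 * 3e8 / (2 * 8000000000.0) = 124.9 m/s

124.9 m/s


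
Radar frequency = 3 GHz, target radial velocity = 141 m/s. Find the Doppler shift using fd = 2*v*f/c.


fd = 2 * 141 * 3000000000.0 / 3e8 = 2820.0 Hz

2820.0 Hz


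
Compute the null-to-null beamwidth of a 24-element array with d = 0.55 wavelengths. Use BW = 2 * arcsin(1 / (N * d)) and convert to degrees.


1/(N*d) = 1/(24*0.55) = 0.075758
BW = 2*arcsin(0.075758) = 8.7 degrees

8.7 degrees


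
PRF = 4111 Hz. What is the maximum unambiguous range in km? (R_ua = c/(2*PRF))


R_ua = 3e8 / (2 * 4111) = 36487.5 m = 36.5 km

36.5 km


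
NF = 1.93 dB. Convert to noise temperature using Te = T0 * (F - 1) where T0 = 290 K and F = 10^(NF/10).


NF_lin = 10^(1.93/10) = 1.559553
Te = 290 * (1.559553 - 1) = 162.3 K

162.3 K


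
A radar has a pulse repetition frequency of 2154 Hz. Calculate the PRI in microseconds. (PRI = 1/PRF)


PRI = 1/2154 = 0.0004642526 s = 464.3 us

464.3 us


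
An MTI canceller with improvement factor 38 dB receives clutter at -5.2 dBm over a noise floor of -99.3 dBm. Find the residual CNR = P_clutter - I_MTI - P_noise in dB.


CNR = -5.2 - 38 - (-99.3) = 56.1 dB

56.1 dB


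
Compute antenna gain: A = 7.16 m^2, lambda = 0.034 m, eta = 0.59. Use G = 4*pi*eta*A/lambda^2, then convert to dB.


G_linear = 4*pi*0.59*7.16/0.034^2 = 45921.61
G_dB = 10*log10(45921.61) = 46.6 dB

46.6 dB


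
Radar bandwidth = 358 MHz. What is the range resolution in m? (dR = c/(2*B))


dR = 3e8 / (2 * 358000000.0) = 0.42 m

0.42 m


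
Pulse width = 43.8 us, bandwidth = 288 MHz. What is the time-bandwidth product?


TBP = 43.8 * 288 = 12614.4

12614.4


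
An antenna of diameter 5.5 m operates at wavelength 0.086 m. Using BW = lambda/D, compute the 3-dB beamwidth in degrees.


BW_rad = 0.086 / 5.5 = 0.015636
BW_deg = 0.9 degrees

0.9 degrees


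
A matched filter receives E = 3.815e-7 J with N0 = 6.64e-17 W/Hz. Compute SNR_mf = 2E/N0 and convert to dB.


SNR_lin = 2 * 3.815e-7 / 6.64e-17 = 1.149e10
SNR_dB = 10*log10(1.149e10) = 100.6 dB

100.6 dB


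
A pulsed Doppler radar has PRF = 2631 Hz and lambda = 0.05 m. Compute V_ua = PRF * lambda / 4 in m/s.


V_ua = 2631 * 0.05 / 4 = 32.9 m/s

32.9 m/s


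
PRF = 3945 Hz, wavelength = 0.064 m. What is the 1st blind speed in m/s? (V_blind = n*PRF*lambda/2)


V_blind = 1 * 3945 * 0.064 / 2 = 126.2 m/s

126.2 m/s


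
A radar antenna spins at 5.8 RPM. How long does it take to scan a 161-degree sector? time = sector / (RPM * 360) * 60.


t = 161 / (5.8 * 360) * 60 = 4.63 s

4.63 s


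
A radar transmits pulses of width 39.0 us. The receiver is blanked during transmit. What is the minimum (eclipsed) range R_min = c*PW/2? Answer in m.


R_min = 3e8 * 39.0e-6 / 2 = 5850.0 m

5850.0 m


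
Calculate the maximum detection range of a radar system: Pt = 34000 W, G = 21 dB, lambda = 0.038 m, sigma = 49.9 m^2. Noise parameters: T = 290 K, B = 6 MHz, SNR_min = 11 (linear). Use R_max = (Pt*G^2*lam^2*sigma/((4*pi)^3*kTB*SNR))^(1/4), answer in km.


G_lin = 10^(21/10) = 125.892541
R^4 = 34000 * 125.892541^2 * 0.038^2 * 49.9 / ((4*pi)^3 * 1.38e-23 * 290 * 6000000.0 * 11)
R^4 = 7.40792e16 m^4
R_max = (7.40792e16)^(1/4) = 16497.7 m = 16.5 km

16.5 km


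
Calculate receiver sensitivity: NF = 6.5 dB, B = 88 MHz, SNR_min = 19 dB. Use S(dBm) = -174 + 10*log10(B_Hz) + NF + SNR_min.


10*log10(88000000.0) = 79.44
S = -174 + 79.44 + 6.5 + 19 = -69.1 dBm

-69.1 dBm


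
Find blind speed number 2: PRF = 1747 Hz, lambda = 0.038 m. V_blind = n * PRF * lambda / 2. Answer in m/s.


V_blind = 2 * 1747 * 0.038 / 2 = 66.4 m/s

66.4 m/s


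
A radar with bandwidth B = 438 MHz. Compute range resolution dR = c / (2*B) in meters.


dR = 3e8 / (2 * 438000000.0) = 0.34 m

0.34 m


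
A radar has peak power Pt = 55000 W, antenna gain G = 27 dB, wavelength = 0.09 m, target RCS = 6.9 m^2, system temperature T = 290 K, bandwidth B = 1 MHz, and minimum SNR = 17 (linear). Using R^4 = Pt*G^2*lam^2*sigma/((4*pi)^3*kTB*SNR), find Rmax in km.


G_lin = 10^(27/10) = 501.187234
R^4 = 55000 * 501.187234^2 * 0.09^2 * 6.9 / ((4*pi)^3 * 1.38e-23 * 290 * 1000000.0 * 17)
R^4 = 5.71928e18 m^4
R_max = (5.71928e18)^(1/4) = 48903.0 m = 48.9 km

48.9 km


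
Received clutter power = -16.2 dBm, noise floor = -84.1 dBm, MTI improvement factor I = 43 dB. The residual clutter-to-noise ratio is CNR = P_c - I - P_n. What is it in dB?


CNR = -16.2 - 43 - (-84.1) = 24.9 dB

24.9 dB


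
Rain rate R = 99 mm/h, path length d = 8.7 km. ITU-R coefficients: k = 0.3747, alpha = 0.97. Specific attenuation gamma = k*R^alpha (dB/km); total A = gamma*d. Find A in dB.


gamma = 0.3747 * 99^0.97 = 32.318399 dB/km
A = 32.318399 * 8.7 = 281.17 dB

281.17 dB


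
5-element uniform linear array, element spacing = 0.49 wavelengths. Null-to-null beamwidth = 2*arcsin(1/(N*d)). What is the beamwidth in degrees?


1/(N*d) = 1/(5*0.49) = 0.408163
BW = 2*arcsin(0.408163) = 48.2 degrees

48.2 degrees


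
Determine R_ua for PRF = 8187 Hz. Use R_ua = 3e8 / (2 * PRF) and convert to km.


R_ua = 3e8 / (2 * 8187) = 18321.7 m = 18.3 km

18.3 km


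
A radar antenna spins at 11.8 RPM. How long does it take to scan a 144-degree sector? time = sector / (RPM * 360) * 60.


t = 144 / (11.8 * 360) * 60 = 2.03 s

2.03 s


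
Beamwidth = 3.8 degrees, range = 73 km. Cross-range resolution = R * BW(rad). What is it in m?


BW_rad = 0.066322512
CR = 73000 * 0.066322512 = 4841.5 m

4841.5 m


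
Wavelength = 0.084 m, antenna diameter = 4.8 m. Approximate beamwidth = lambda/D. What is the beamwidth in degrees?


BW_rad = 0.084 / 4.8 = 0.0175
BW_deg = 1.0 degrees

1.0 degrees


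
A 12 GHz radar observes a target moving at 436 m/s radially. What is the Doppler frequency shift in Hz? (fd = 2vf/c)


fd = 2 * 436 * 12000000000.0 / 3e8 = 34880.0 Hz

34880.0 Hz


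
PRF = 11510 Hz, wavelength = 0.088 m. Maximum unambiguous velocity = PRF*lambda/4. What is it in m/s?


V_ua = 11510 * 0.088 / 4 = 253.2 m/s

253.2 m/s


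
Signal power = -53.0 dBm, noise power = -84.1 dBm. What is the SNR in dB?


SNR = -53.0 - (-84.1) = 31.1 dB

31.1 dB


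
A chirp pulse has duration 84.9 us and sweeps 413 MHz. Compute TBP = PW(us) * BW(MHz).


TBP = 84.9 * 413 = 35063.7

35063.7


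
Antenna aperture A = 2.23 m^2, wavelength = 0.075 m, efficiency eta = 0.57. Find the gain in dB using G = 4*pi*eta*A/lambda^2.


G_linear = 4*pi*0.57*2.23/0.075^2 = 2839.66
G_dB = 10*log10(2839.66) = 34.5 dB

34.5 dB


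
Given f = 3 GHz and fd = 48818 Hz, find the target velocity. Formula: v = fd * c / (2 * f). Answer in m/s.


v = 48818 * 3e8 / (2 * 3000000000.0) = 2440.9 m/s

2440.9 m/s


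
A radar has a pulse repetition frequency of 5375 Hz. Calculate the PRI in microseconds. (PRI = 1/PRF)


PRI = 1/5375 = 0.0001860465 s = 186.0 us

186.0 us


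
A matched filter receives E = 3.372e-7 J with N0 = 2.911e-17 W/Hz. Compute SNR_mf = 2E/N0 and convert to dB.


SNR_lin = 2 * 3.372e-7 / 2.911e-17 = 2.317e10
SNR_dB = 10*log10(2.317e10) = 103.6 dB

103.6 dB


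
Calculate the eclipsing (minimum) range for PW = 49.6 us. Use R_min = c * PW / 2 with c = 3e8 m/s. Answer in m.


R_min = 3e8 * 49.6e-6 / 2 = 7440.0 m

7440.0 m


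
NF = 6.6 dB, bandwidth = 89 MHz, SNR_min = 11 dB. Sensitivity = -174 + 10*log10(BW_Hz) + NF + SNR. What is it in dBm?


10*log10(89000000.0) = 79.49
S = -174 + 79.49 + 6.6 + 11 = -76.9 dBm

-76.9 dBm


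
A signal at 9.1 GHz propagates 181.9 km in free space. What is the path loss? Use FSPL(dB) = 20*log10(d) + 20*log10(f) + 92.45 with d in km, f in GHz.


20*log10(181.9) = 45.2
20*log10(9.1) = 19.18
FSPL = 156.8 dB

156.8 dB


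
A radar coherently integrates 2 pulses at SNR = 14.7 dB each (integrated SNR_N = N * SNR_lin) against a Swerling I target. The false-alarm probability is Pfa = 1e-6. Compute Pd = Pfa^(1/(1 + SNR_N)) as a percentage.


SNR_lin = 10^(14.7/10) = 29.51209
SNR_N = 2 * 29.51209 = 59.02418
1/(1 + SNR_N) = 1/60.02418 = 0.01666
Pd = (1e-6)^0.01666 = 0.7944
Pd = 79.4%

79.4%


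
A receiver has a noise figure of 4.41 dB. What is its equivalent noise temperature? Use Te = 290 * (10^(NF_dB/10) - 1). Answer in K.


NF_lin = 10^(4.41/10) = 2.760578
Te = 290 * (2.760578 - 1) = 510.6 K

510.6 K


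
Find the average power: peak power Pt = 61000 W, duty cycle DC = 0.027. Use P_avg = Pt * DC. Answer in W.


P_avg = 61000 * 0.027 = 1647.0 W

1647.0 W


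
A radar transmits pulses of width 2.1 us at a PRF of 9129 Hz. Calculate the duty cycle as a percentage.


DC = 2.1e-6 * 9129 * 100 = 1.92%

1.92%


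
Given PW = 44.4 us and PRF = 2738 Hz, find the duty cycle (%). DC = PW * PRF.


DC = 44.4e-6 * 2738 * 100 = 12.16%

12.16%


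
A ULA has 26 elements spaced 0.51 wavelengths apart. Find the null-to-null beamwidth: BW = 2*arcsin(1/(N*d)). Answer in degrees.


1/(N*d) = 1/(26*0.51) = 0.075415
BW = 2*arcsin(0.075415) = 8.7 degrees

8.7 degrees


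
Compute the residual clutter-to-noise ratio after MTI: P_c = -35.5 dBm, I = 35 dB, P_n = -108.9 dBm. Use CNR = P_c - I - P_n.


CNR = -35.5 - 35 - (-108.9) = 38.4 dB

38.4 dB


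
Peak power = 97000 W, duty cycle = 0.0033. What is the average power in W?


P_avg = 97000 * 0.0033 = 320.1 W

320.1 W


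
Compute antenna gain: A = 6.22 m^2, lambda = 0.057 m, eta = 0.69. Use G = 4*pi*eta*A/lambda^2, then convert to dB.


G_linear = 4*pi*0.69*6.22/0.057^2 = 16599.68
G_dB = 10*log10(16599.68) = 42.2 dB

42.2 dB


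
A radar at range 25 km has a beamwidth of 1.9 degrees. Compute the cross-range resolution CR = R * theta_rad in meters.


BW_rad = 0.033161256
CR = 25000 * 0.033161256 = 829.0 m

829.0 m


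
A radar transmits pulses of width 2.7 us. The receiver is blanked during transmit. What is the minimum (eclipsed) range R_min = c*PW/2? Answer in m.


R_min = 3e8 * 2.7e-6 / 2 = 405.0 m

405.0 m


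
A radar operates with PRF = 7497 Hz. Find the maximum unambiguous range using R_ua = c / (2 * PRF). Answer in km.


R_ua = 3e8 / (2 * 7497) = 20008.0 m = 20.0 km

20.0 km


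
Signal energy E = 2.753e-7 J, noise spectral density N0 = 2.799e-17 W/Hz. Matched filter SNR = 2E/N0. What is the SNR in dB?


SNR_lin = 2 * 2.753e-7 / 2.799e-17 = 1.967e10
SNR_dB = 10*log10(1.967e10) = 102.9 dB

102.9 dB


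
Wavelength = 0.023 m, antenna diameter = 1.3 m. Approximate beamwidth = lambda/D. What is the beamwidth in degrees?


BW_rad = 0.023 / 1.3 = 0.017692
BW_deg = 1.01 degrees

1.01 degrees


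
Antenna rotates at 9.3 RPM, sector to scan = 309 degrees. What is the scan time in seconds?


t = 309 / (9.3 * 360) * 60 = 5.54 s

5.54 s


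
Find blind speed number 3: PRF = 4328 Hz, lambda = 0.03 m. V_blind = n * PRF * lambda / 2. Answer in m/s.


V_blind = 3 * 4328 * 0.03 / 2 = 194.8 m/s

194.8 m/s


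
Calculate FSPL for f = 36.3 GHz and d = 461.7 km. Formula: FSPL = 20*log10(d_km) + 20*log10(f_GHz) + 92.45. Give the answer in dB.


20*log10(461.7) = 53.29
20*log10(36.3) = 31.2
FSPL = 176.9 dB

176.9 dB


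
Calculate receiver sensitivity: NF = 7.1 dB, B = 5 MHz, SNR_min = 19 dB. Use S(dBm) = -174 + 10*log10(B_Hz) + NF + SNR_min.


10*log10(5000000.0) = 66.99
S = -174 + 66.99 + 7.1 + 19 = -80.9 dBm

-80.9 dBm


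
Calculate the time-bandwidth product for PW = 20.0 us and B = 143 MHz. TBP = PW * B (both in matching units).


TBP = 20.0 * 143 = 2860.0

2860.0


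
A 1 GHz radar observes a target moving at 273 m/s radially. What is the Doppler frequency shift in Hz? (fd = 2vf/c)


fd = 2 * 273 * 1000000000.0 / 3e8 = 1820.0 Hz

1820.0 Hz


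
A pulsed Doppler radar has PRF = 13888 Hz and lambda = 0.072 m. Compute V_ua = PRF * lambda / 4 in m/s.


V_ua = 13888 * 0.072 / 4 = 250.0 m/s

250.0 m/s


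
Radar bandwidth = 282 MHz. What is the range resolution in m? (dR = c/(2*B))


dR = 3e8 / (2 * 282000000.0) = 0.53 m

0.53 m


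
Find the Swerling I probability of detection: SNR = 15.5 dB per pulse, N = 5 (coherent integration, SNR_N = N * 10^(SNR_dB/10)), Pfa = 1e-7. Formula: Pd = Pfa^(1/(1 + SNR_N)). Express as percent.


SNR_lin = 10^(15.5/10) = 35.48134
SNR_N = 5 * 35.48134 = 177.4067
1/(1 + SNR_N) = 1/178.4067 = 0.0056052
Pd = (1e-7)^0.0056052 = 0.91362
Pd = 91.4%

91.4%


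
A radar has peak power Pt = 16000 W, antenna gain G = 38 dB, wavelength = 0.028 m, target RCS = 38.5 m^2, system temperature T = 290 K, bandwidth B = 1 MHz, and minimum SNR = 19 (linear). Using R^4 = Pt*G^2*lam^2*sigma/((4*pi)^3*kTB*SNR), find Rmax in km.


G_lin = 10^(38/10) = 6309.573445
R^4 = 16000 * 6309.573445^2 * 0.028^2 * 38.5 / ((4*pi)^3 * 1.38e-23 * 290 * 1000000.0 * 19)
R^4 = 1.2742e20 m^4
R_max = (1.2742e20)^(1/4) = 106245.2 m = 106.2 km

106.2 km


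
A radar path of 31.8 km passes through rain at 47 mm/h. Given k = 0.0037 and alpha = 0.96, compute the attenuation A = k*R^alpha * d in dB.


gamma = 0.0037 * 47^0.96 = 0.149079 dB/km
A = 0.149079 * 31.8 = 4.74 dB

4.74 dB


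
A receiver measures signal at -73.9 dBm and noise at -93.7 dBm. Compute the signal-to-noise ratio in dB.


SNR = -73.9 - (-93.7) = 19.8 dB

19.8 dB


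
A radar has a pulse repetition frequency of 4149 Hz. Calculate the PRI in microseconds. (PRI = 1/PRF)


PRI = 1/4149 = 0.0002410219 s = 241.0 us

241.0 us


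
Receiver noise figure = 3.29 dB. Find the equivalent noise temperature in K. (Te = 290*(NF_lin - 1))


NF_lin = 10^(3.29/10) = 2.133045
Te = 290 * (2.133045 - 1) = 328.6 K

328.6 K


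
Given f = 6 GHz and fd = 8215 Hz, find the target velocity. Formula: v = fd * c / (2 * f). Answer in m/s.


v = 8215 * 3e8 / (2 * 6000000000.0) = 205.4 m/s

205.4 m/s


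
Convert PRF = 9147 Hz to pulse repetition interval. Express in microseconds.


PRI = 1/9147 = 0.0001093255 s = 109.3 us

109.3 us


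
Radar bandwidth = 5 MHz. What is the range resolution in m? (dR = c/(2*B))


dR = 3e8 / (2 * 5000000.0) = 30.0 m

30.0 m


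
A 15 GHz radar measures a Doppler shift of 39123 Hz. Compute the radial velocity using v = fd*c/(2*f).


v = 39123 * 3e8 / (2 * 15000000000.0) = 391.2 m/s

391.2 m/s


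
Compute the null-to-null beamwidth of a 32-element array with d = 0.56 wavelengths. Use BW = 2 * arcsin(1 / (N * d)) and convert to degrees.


1/(N*d) = 1/(32*0.56) = 0.055804
BW = 2*arcsin(0.055804) = 6.4 degrees

6.4 degrees


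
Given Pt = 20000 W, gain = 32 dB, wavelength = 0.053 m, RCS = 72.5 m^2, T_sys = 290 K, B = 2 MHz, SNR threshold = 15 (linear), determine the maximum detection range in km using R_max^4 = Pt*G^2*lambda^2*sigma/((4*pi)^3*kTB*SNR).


G_lin = 10^(32/10) = 1584.893192
R^4 = 20000 * 1584.893192^2 * 0.053^2 * 72.5 / ((4*pi)^3 * 1.38e-23 * 290 * 2000000.0 * 15)
R^4 = 4.29429e19 m^4
R_max = (4.29429e19)^(1/4) = 80951.1 m = 81.0 km

81.0 km


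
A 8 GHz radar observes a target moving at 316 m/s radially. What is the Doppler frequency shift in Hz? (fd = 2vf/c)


fd = 2 * 316 * 8000000000.0 / 3e8 = 16853.3 Hz

16853.3 Hz


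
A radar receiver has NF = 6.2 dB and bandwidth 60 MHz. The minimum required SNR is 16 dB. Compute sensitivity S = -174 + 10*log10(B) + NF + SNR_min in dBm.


10*log10(60000000.0) = 77.78
S = -174 + 77.78 + 6.2 + 16 = -74.0 dBm

-74.0 dBm


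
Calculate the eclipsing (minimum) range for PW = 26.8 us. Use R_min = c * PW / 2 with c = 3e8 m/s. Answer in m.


R_min = 3e8 * 26.8e-6 / 2 = 4020.0 m

4020.0 m


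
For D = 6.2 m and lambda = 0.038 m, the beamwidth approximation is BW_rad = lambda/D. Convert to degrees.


BW_rad = 0.038 / 6.2 = 0.006129
BW_deg = 0.35 degrees

0.35 degrees


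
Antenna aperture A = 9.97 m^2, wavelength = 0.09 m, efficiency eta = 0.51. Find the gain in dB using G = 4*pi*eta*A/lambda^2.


G_linear = 4*pi*0.51*9.97/0.09^2 = 7888.42
G_dB = 10*log10(7888.42) = 39.0 dB

39.0 dB


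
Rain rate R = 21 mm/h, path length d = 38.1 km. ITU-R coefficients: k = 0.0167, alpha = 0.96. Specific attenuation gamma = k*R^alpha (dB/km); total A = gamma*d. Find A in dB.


gamma = 0.0167 * 21^0.96 = 0.31049 dB/km
A = 0.31049 * 38.1 = 11.83 dB

11.83 dB


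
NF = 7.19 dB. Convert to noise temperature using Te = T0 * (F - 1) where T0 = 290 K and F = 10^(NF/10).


NF_lin = 10^(7.19/10) = 5.236004
Te = 290 * (5.236004 - 1) = 1228.4 K

1228.4 K


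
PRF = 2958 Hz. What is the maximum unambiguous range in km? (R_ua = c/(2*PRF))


R_ua = 3e8 / (2 * 2958) = 50709.9 m = 50.7 km

50.7 km


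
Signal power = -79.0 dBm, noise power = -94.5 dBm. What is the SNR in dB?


SNR = -79.0 - (-94.5) = 15.5 dB

15.5 dB


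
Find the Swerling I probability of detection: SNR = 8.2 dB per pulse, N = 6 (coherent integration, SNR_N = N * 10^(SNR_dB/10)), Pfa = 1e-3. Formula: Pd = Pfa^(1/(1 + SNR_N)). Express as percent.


SNR_lin = 10^(8.2/10) = 6.60693
SNR_N = 6 * 6.60693 = 39.64158
1/(1 + SNR_N) = 1/40.64158 = 0.0246053
Pd = (1e-3)^0.0246053 = 0.84369
Pd = 84.4%

84.4%


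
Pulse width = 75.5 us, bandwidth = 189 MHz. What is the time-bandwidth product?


TBP = 75.5 * 189 = 14269.5

14269.5


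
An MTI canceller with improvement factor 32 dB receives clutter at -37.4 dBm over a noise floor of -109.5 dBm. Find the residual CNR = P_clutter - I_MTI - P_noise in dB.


CNR = -37.4 - 32 - (-109.5) = 40.1 dB

40.1 dB


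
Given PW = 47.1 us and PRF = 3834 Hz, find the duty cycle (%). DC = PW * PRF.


DC = 47.1e-6 * 3834 * 100 = 18.06%

18.06%


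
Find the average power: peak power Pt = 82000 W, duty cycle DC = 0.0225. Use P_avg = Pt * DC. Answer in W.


P_avg = 82000 * 0.0225 = 1845.0 W

1845.0 W


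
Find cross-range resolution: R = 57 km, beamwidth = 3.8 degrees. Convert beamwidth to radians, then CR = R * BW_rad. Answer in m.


BW_rad = 0.066322512
CR = 57000 * 0.066322512 = 3780.4 m

3780.4 m


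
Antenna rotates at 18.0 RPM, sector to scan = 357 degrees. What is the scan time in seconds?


t = 357 / (18.0 * 360) * 60 = 3.31 s

3.31 s


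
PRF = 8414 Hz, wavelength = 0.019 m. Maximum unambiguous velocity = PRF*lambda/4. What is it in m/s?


V_ua = 8414 * 0.019 / 4 = 40.0 m/s

40.0 m/s


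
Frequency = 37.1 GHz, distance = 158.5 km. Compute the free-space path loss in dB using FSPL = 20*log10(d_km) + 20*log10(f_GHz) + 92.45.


20*log10(158.5) = 44.0
20*log10(37.1) = 31.39
FSPL = 167.8 dB

167.8 dB


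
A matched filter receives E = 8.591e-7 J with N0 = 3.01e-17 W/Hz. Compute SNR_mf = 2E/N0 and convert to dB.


SNR_lin = 2 * 8.591e-7 / 3.01e-17 = 5.708e10
SNR_dB = 10*log10(5.708e10) = 107.6 dB

107.6 dB


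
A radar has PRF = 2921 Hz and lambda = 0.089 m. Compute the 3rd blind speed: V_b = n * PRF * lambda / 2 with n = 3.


V_blind = 3 * 2921 * 0.089 / 2 = 390.0 m/s

390.0 m/s


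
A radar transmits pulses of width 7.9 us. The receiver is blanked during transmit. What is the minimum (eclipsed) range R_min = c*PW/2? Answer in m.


R_min = 3e8 * 7.9e-6 / 2 = 1185.0 m

1185.0 m


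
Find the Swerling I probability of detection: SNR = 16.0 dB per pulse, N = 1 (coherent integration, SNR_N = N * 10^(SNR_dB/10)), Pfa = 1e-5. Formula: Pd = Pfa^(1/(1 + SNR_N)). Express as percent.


SNR_lin = 10^(16.0/10) = 39.81072
SNR_N = 1 * 39.81072 = 39.81072
1/(1 + SNR_N) = 1/40.81072 = 0.0245034
Pd = (1e-5)^0.0245034 = 0.75419
Pd = 75.4%

75.4%


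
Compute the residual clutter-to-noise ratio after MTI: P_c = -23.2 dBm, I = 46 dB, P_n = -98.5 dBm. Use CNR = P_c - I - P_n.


CNR = -23.2 - 46 - (-98.5) = 29.3 dB

29.3 dB


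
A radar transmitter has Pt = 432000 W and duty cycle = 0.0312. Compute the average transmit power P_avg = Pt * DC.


P_avg = 432000 * 0.0312 = 13478.4 W

13478.4 W


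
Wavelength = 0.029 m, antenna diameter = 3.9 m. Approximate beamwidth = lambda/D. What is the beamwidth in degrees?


BW_rad = 0.029 / 3.9 = 0.007436
BW_deg = 0.43 degrees

0.43 degrees


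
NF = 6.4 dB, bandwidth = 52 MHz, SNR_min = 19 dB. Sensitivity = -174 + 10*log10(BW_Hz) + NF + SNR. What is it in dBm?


10*log10(52000000.0) = 77.16
S = -174 + 77.16 + 6.4 + 19 = -71.4 dBm

-71.4 dBm


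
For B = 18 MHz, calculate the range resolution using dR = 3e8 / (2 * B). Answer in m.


dR = 3e8 / (2 * 18000000.0) = 8.33 m

8.33 m


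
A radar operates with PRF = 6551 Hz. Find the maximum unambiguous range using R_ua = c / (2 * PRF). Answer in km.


R_ua = 3e8 / (2 * 6551) = 22897.3 m = 22.9 km

22.9 km


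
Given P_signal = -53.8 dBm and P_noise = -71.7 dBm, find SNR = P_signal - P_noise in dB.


SNR = -53.8 - (-71.7) = 17.9 dB

17.9 dB


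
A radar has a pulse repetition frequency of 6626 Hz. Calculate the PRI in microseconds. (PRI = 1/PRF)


PRI = 1/6626 = 0.0001509206 s = 150.9 us

150.9 us


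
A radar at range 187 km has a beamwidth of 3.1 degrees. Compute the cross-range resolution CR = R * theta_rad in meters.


BW_rad = 0.054105207
CR = 187000 * 0.054105207 = 10117.7 m

10117.7 m


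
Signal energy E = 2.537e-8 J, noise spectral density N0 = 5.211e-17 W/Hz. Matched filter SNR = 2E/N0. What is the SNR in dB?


SNR_lin = 2 * 2.537e-8 / 5.211e-17 = 9.737e8
SNR_dB = 10*log10(9.737e8) = 89.9 dB

89.9 dB


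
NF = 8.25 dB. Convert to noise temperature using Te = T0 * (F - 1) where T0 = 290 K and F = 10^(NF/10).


NF_lin = 10^(8.25/10) = 6.683439
Te = 290 * (6.683439 - 1) = 1648.2 K

1648.2 K


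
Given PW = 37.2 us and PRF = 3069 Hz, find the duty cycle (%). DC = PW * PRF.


DC = 37.2e-6 * 3069 * 100 = 11.42%

11.42%


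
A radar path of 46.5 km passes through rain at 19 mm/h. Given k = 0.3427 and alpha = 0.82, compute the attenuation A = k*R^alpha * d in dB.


gamma = 0.3427 * 19^0.82 = 3.832587 dB/km
A = 3.832587 * 46.5 = 178.22 dB

178.22 dB


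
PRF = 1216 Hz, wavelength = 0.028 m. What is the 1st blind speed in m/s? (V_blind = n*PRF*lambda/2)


V_blind = 1 * 1216 * 0.028 / 2 = 17.0 m/s

17.0 m/s


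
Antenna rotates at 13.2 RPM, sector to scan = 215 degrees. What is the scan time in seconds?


t = 215 / (13.2 * 360) * 60 = 2.71 s

2.71 s


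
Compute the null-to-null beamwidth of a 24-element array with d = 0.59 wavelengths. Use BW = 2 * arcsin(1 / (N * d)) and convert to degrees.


1/(N*d) = 1/(24*0.59) = 0.070621
BW = 2*arcsin(0.070621) = 8.1 degrees

8.1 degrees


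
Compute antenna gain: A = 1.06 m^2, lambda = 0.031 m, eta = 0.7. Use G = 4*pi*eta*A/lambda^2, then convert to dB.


G_linear = 4*pi*0.7*1.06/0.031^2 = 9702.65
G_dB = 10*log10(9702.65) = 39.9 dB

39.9 dB


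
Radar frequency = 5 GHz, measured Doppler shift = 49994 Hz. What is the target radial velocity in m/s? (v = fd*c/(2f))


v = 49994 * 3e8 / (2 * 5000000000.0) = 1499.8 m/s

1499.8 m/s


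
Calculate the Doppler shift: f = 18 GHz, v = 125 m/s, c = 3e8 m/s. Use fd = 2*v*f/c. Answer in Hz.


fd = 2 * 125 * 18000000000.0 / 3e8 = 15000.0 Hz

15000.0 Hz


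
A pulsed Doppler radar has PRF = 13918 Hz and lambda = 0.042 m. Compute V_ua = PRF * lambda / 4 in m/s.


V_ua = 13918 * 0.042 / 4 = 146.1 m/s

146.1 m/s


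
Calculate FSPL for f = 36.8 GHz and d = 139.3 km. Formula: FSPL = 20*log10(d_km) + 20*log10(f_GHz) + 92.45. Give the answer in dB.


20*log10(139.3) = 42.88
20*log10(36.8) = 31.32
FSPL = 166.6 dB

166.6 dB


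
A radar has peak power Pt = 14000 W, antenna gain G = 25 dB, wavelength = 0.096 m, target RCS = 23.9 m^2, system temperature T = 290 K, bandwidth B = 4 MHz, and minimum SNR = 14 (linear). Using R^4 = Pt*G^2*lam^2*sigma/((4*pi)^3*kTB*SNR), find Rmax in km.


G_lin = 10^(25/10) = 316.227766
R^4 = 14000 * 316.227766^2 * 0.096^2 * 23.9 / ((4*pi)^3 * 1.38e-23 * 290 * 4000000.0 * 14)
R^4 = 6.93384e17 m^4
R_max = (6.93384e17)^(1/4) = 28856.5 m = 28.9 km

28.9 km


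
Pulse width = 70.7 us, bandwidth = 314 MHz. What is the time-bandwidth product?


TBP = 70.7 * 314 = 22199.8

22199.8


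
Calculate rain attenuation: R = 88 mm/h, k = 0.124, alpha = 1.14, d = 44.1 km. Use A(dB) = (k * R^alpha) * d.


gamma = 0.124 * 88^1.14 = 20.423583 dB/km
A = 20.423583 * 44.1 = 900.68 dB

900.68 dB


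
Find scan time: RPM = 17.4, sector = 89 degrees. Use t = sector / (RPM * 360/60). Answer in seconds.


t = 89 / (17.4 * 360) * 60 = 0.85 s

0.85 s
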